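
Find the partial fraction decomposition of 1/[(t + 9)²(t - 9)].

Cover-up at t=9: γ = 1/(9 + 9)² = 1/324. Cover-up at t=-9: β = 1/(-9 - 9) = -1/18. Comparing t² coeff: α = -γ = -1/324
Result: (-1/324)/(t + 9) - (1/18)/(t + 9)² + (1/324)/(t - 9)


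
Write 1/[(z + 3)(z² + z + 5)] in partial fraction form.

Cover-up at z = -3: α = 1/((-3)² + 1·(-3) + 5) = 1/11. Then β = -α = -1/11, γ = -α·(1 - 3) = 2/11
Result: (1/11)/(z + 3) - ((1/11)z - 2/11)/(z² + z + 5)


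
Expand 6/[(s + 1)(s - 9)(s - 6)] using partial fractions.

Using cover-up method: α = 3/35, β = 1/5, γ = -2/7
Result: (3/35)/(s + 1) + (1/5)/(s - 9) - (2/7)/(s - 6)


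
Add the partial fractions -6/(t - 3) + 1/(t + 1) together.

Common denominator (t - 3)(t + 1). Numerator: -6(t + 1) + 1(t - 3) = (-6t - 6) + (t - 3) = -5t - 9
Result: (-5t - 9)/[(t - 3)(t + 1)]


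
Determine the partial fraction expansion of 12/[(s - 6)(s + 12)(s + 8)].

Using cover-up method: A = 1/21, B = 1/6, C = -3/14
Result: (1/21)/(s - 6) + (1/6)/(s + 12) - (3/14)/(s + 8)


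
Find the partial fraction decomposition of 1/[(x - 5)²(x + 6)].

Cover-up at x=-6: C = 1/(-6 - 5)² = 1/121. Cover-up at x=5: B = 1/(5 + 6) = 1/11. Comparing x² coeff: A = -C = -1/121
Result: (-1/121)/(x - 5) + (1/11)/(x - 5)² + (1/121)/(x + 6)


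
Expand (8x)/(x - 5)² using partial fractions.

(8x) = α(x - 5) + β. At x = 5: β = 8·5 + 0 = 40. Coeff of x: α = 8
Result: 8/(x - 5) + 40/(x - 5)²


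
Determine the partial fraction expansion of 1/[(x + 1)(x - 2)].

1/(x + 1)(x - 2) = P/(x + 1) + Q/(x - 2). P = 1/(-1 - 2) = -1/3, Q = 1/(2 + 1) = 1/3
Result: (-1/3)/(x + 1) + (1/3)/(x - 2)


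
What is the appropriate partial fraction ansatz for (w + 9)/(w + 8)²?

Repeated linear factor: α/(w + 8) + β/(w + 8)²


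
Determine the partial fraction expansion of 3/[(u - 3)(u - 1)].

3/(u - 3)(u - 1) = α/(u - 3) + β/(u - 1). α = 3/(3 - 1) = 3/2, β = 3/(1 - 3) = -3/2
Result: (3/2)/(u - 3) - (3/2)/(u - 1)


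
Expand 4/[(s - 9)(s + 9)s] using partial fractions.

Using cover-up method: P = 2/81, Q = 2/81, R = -4/81
Result: (2/81)/(s - 9) + (2/81)/(s + 9) - (4/81)/s


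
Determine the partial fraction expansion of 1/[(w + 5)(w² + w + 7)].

Cover-up at w = -5: A = 1/((-5)² + 1·(-5) + 7) = 1/27. Then B = -A = -1/27, C = -A·(1 - 5) = 4/27
Result: (1/27)/(w + 5) - ((1/27)w - 4/27)/(w² + w + 7)


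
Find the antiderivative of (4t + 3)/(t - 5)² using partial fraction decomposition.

Decompose: α = 4, β = 4·5 + 3 = 23, so (4t + 3)/(t - 5)² = 4/(t - 5) + 23/(t - 5)². Integrate: ∫ α/(t - 5) dt = 4 ln|(t - 5)|; ∫ β/(t - 5)² dt = -23/(t - 5). Sum: 4 ln|(t - 5)| - 23/(t - 5) + C


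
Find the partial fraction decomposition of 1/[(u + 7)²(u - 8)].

Cover-up at u=8: C = 1/(8 + 7)² = 1/225. Cover-up at u=-7: B = 1/(-7 - 8) = -1/15. Comparing u² coeff: A = -C = -1/225
Result: (-1/225)/(u + 7) - (1/15)/(u + 7)² + (1/225)/(u - 8)


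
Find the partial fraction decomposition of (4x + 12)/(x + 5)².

(4x + 12) = P(x + 5) + Q. At x = -5: Q = 4·(-5) + 12 = -8. Coeff of x: P = 4
Result: 4/(x + 5) - 8/(x + 5)²


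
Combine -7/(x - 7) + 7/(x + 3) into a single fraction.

Common denominator (x - 7)(x + 3). Numerator: -7(x + 3) + 7(x - 7) = (-7x - 21) + (7x - 49) = -70
Result: (-70)/[(x - 7)(x + 3)]


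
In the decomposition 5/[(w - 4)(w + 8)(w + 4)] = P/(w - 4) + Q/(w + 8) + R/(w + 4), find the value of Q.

Cover-up at w = -8: Q = 5/[(-8 - 4)(-8 + 4)] = 5/[(-12)(-4)] = 5/48


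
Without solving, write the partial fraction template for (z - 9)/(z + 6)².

Repeated linear factor: α/(z + 6) + β/(z + 6)²


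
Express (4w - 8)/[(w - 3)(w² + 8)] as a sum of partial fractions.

At w=3: α = (4·3 - 8)/(3² + 8) = 4/17. β = -α = -4/17, γ = 4 - 3·α = 56/17
Result: (4/17)/(w - 3) - ((4/17)w - 56/17)/(w² + 8)


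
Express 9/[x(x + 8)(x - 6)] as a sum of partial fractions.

Using cover-up method: P = -3/16, Q = 9/112, R = 3/28
Result: (-3/16)/x + (9/112)/(x + 8) + (3/28)/(x - 6)


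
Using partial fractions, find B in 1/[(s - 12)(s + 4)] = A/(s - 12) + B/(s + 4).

Cover-up at s = -4: B = 1/(-4 - 12) = -1/16


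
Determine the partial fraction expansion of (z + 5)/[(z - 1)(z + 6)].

At z=1: α = (1·1 + 5)/(1 + 6) = 6/7. At z=-6: β = (1·(-6) + 5)/(-6 - 1) = 1/7
Result: (6/7)/(z - 1) + (1/7)/(z + 6)


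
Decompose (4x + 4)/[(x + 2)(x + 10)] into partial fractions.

At x=-2: α = (4·(-2) + 4)/(-2 + 10) = -1/2. At x=-10: β = (4·(-10) + 4)/(-10 + 2) = 9/2
Result: (-1/2)/(x + 2) + (9/2)/(x + 10)


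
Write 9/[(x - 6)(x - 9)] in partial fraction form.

9/(x - 6)(x - 9) = P/(x - 6) + Q/(x - 9). P = 9/(6 - 9) = -3, Q = 9/(9 - 6) = 3
Result: -3/(x - 6) + 3/(x - 9)


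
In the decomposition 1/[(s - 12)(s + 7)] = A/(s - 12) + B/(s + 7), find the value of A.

Cover-up at s = 12: A = 1/(12 + 7) = 1/19


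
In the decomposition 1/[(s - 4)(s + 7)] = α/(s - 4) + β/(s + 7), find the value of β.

Cover-up at s = -7: β = 1/(-7 - 4) = -1/11


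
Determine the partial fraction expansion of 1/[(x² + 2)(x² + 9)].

Coefficient matching gives P = R = 0, Q = 1/(9-2) = 1/7, S = -Q = -1/7
Result: (1/7)/(x² + 2) - (1/7)/(x² + 9)


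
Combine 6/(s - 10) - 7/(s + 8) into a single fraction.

Common denominator (s - 10)(s + 8). Numerator: 6(s + 8) - 7(s - 10) = (6s + 48) - (7s - 70) = -s + 118
Result: (-s + 118)/[(s - 10)(s + 8)]


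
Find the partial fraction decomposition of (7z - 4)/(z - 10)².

(7z - 4) = A(z - 10) + B. At z = 10: B = 7·10 - 4 = 66. Coeff of z: A = 7
Result: 7/(z - 10) + 66/(z - 10)²


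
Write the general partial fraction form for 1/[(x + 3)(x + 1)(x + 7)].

Three distinct linear factors: α/(x + 3) + β/(x + 1) + γ/(x + 7)


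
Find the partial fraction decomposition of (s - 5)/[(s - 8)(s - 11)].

At s=8: P = (1·8 - 5)/(8 - 11) = -1. At s=11: Q = (1·11 - 5)/(11 - 8) = 2
Result: -1/(s - 8) + 2/(s - 11)


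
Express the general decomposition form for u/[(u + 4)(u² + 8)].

Linear + irreducible quadratic: α/(u + 4) + (βu + γ)/(u² + 8)


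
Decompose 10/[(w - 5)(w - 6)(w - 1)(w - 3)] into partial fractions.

Using Heaviside cover-up: (-5/4)/(w - 5) + (2/3)/(w - 6) - (1/4)/(w - 1) + (5/6)/(w - 3)


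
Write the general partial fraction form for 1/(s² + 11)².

Repeated quadratic factor: (Ps + Q)/(s² + 11) + (Rs + S)/(s² + 11)²


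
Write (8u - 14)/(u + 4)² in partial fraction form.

(8u - 14) = α(u + 4) + β. At u = -4: β = 8·(-4) - 14 = -46. Coeff of u: α = 8
Result: 8/(u + 4) - 46/(u + 4)²


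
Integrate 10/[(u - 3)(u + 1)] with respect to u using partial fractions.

Decompose: 10/[(u - 3)(u + 1)] = (5/2)/(u - 3) - (5/2)/(u + 1). Integrate each term: (5/2) ln|(u - 3)| - (5/2) ln|(u + 1)| + C


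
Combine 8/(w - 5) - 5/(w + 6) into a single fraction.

Common denominator (w - 5)(w + 6). Numerator: 8(w + 6) - 5(w - 5) = (8w + 48) - (5w - 25) = 3w + 73
Result: (3w + 73)/[(w - 5)(w + 6)]


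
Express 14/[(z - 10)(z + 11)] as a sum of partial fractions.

14/(z - 10)(z + 11) = α/(z - 10) + β/(z + 11). α = 14/(10 + 11) = 2/3, β = 14/(-11 - 10) = -2/3
Result: (2/3)/(z - 10) - (2/3)/(z + 11)


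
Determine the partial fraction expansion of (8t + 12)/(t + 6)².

(8t + 12) = α(t + 6) + β. At t = -6: β = 8·(-6) + 12 = -36. Coeff of t: α = 8
Result: 8/(t + 6) - 36/(t + 6)²


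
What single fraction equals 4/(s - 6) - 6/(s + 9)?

Common denominator (s - 6)(s + 9). Numerator: 4(s + 9) - 6(s - 6) = (4s + 36) - (6s - 36) = -2s + 72
Result: (-2s + 72)/[(s - 6)(s + 9)]


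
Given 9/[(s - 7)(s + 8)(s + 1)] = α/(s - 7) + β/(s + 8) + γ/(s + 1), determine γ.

Cover-up at s = -1: γ = 9/[(-1 - 7)(-1 + 8)] = 9/[(-8)(7)] = -9/56


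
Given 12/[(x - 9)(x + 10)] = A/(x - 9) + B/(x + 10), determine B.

Cover-up at x = -10: B = 12/(-10 - 9) = -12/19


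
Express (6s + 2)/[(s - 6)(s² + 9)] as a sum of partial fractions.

At s=6: A = (6·6 + 2)/(6² + 9) = 38/45. B = -A = -38/45, C = 6 - 6·A = 14/15
Result: (38/45)/(s - 6) - ((38/45)s - 14/15)/(s² + 9)


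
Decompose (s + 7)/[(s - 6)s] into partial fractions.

At s=6: α = (1·6 + 7)/(6 - 0) = 13/6. At s=0: β = (1·0 + 7)/(0 - 6) = -7/6
Result: (13/6)/(s - 6) - (7/6)/s


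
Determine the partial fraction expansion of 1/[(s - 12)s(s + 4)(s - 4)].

Using Heaviside cover-up: (1/1536)/(s - 12) + (1/192)/s - (1/512)/(s + 4) - (1/256)/(s - 4)


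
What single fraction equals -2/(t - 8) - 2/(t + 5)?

Common denominator (t - 8)(t + 5). Numerator: -2(t + 5) - 2(t - 8) = (-2t - 10) - (2t - 16) = -4t + 6
Result: (-4t + 6)/[(t - 8)(t + 5)]


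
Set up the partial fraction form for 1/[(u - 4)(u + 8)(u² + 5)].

Two linear + quadratic: α/(u - 4) + β/(u + 8) + (γu + δ)/(u² + 5)


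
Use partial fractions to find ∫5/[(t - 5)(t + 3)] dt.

Decompose: 5/[(t - 5)(t + 3)] = (5/8)/(t - 5) - (5/8)/(t + 3). Integrate each term: (5/8) ln|(t - 5)| - (5/8) ln|(t + 3)| + C


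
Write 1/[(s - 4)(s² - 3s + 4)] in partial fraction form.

Cover-up at s = 4: P = 1/(4² - 3·4 + 4) = 1/8. Then Q = -P = -1/8, R = -P·(-3 + 4) = -1/8
Result: (1/8)/(s - 4) - ((1/8)s + 1/8)/(s² - 3s + 4)


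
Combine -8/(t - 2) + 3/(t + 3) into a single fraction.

Common denominator (t - 2)(t + 3). Numerator: -8(t + 3) + 3(t - 2) = (-8t - 24) + (3t - 6) = -5t - 30
Result: (-5t - 30)/[(t - 2)(t + 3)]


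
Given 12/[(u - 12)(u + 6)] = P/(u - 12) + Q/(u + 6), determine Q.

Cover-up at u = -6: Q = 12/(-6 - 12) = -12/18 = -2/3


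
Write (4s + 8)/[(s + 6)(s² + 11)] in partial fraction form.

At s=-6: P = (4·(-6) + 8)/((-6)² + 11) = -16/47. Q = -P = 16/47, R = 4 - (-6)·P = 92/47
Result: (-16/47)/(s + 6) + ((16/47)s + 92/47)/(s² + 11)


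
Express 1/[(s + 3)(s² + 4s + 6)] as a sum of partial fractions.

Cover-up at s = -3: A = 1/((-3)² + 4·(-3) + 6) = 1/3. Then B = -A = -1/3, C = -A·(4 - 3) = -1/3
Result: (1/3)/(s + 3) - ((1/3)s + 1/3)/(s² + 4s + 6)


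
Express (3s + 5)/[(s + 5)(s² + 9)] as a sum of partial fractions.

At s=-5: P = (3·(-5) + 5)/((-5)² + 9) = -5/17. Q = -P = 5/17, R = 3 - (-5)·P = 26/17
Result: (-5/17)/(s + 5) + ((5/17)s + 26/17)/(s² + 9)


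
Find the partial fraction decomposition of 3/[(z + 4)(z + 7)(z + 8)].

Using cover-up method: α = 1/4, β = -1, γ = 3/4
Result: (1/4)/(z + 4) - 1/(z + 7) + (3/4)/(z + 8)


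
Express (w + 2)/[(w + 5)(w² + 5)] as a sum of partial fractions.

At w=-5: A = (1·(-5) + 2)/((-5)² + 5) = -1/10. B = -A = 1/10, C = 1 - (-5)·A = 1/2
Result: (-1/10)/(w + 5) + ((1/10)w + 1/2)/(w² + 5)


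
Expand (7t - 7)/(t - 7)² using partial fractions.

(7t - 7) = P(t - 7) + Q. At t = 7: Q = 7·7 - 7 = 42. Coeff of t: P = 7
Result: 7/(t - 7) + 42/(t - 7)²


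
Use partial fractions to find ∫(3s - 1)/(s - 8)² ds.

Decompose: α = 3, β = 3·8 - 1 = 23, so (3s - 1)/(s - 8)² = 3/(s - 8) + 23/(s - 8)². Integrate: ∫ α/(s - 8) ds = 3 ln|(s - 8)|; ∫ β/(s - 8)² ds = -23/(s - 8). Sum: 3 ln|(s - 8)| - 23/(s - 8) + C


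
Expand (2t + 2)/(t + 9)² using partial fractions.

(2t + 2) = α(t + 9) + β. At t = -9: β = 2·(-9) + 2 = -16. Coeff of t: α = 2
Result: 2/(t + 9) - 16/(t + 9)²


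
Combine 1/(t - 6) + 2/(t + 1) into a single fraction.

Common denominator (t - 6)(t + 1). Numerator: 1(t + 1) + 2(t - 6) = (t + 1) + (2t - 12) = 3t - 11
Result: (3t - 11)/[(t - 6)(t + 1)]


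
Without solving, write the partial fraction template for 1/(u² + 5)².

Repeated quadratic factor: (Au + B)/(u² + 5) + (Cu + D)/(u² + 5)²


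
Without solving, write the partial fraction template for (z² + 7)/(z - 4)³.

Repeated linear factor (power 3): P/(z - 4) + Q/(z - 4)² + R/(z - 4)³


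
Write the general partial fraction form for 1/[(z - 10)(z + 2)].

Distinct linear factors: A/(z - 10) + B/(z + 2)


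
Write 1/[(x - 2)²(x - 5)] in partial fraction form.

Cover-up at x=5: R = 1/(5 - 2)² = 1/9. Cover-up at x=2: Q = 1/(2 - 5) = -1/3. Comparing x² coeff: P = -R = -1/9
Result: (-1/9)/(x - 2) - (1/3)/(x - 2)² + (1/9)/(x - 5)


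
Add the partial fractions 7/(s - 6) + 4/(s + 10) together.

Common denominator (s - 6)(s + 10). Numerator: 7(s + 10) + 4(s - 6) = (7s + 70) + (4s - 24) = 11s + 46
Result: (11s + 46)/[(s - 6)(s + 10)]


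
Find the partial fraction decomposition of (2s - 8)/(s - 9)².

(2s - 8) = A(s - 9) + B. At s = 9: B = 2·9 - 8 = 10. Coeff of s: A = 2
Result: 2/(s - 9) + 10/(s - 9)²


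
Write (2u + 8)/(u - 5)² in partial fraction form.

(2u + 8) = P(u - 5) + Q. At u = 5: Q = 2·5 + 8 = 18. Coeff of u: P = 2
Result: 2/(u - 5) + 18/(u - 5)²


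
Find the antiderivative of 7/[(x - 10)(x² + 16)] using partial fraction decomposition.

Cover-up at x=10: A = 7/(10²+16) = 7/116. Coeff matching: B = -7/116, C = -35/58. Decomposition: (7/116)/(x - 10) - ((7/116)x + 35/58)/(x² + 16). Integrate: linear → ln, quadratic → (1/2)ln + arctan: (7/116) ln|(x - 10)| - (7/232) ln(x² + 16) - (35/232) arctan(x/4) + C


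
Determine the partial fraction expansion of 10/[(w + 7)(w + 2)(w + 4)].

Using cover-up method: α = 2/3, β = 1, γ = -5/3
Result: (2/3)/(w + 7) + 1/(w + 2) - (5/3)/(w + 4)


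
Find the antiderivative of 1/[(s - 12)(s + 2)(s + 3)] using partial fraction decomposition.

Cover-up: P = 1/210, Q = -1/14, R = 1/15. Decomposition: (1/210)/(s - 12) - (1/14)/(s + 2) + (1/15)/(s + 3). Integrate each term: (1/210) ln|(s - 12)| - (1/14) ln|(s + 2)| + (1/15) ln|(s + 3)| + C


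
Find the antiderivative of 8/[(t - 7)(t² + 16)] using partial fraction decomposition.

Cover-up at t=7: P = 8/(7²+16) = 8/65. Coeff matching: Q = -8/65, R = -56/65. Decomposition: (8/65)/(t - 7) - ((8/65)t + 56/65)/(t² + 16). Integrate: linear → ln, quadratic → (1/2)ln + arctan: (8/65) ln|(t - 7)| - (4/65) ln(t² + 16) - (14/65) arctan(t/4) + C


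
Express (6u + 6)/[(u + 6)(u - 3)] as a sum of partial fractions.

At u=-6: A = (6·(-6) + 6)/(-6 - 3) = 10/3. At u=3: B = (6·3 + 6)/(3 + 6) = 8/3
Result: (10/3)/(u + 6) + (8/3)/(u - 3)


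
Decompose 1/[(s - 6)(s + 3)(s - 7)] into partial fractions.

Using cover-up method: P = -1/9, Q = 1/90, R = 1/10
Result: (-1/9)/(s - 6) + (1/90)/(s + 3) + (1/10)/(s - 7)


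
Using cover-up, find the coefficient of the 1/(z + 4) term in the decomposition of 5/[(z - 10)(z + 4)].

Cover (z + 4), set z=-4: 5/((z - 10) at z=-4) = 5/(-14) = -5/14


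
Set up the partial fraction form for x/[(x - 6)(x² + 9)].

Linear + irreducible quadratic: A/(x - 6) + (Bx + C)/(x² + 9)


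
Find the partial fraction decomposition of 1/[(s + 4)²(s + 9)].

Cover-up at s=-9: R = 1/(-9 + 4)² = 1/25. Cover-up at s=-4: Q = 1/(-4 + 9) = 1/5. Comparing s² coeff: P = -R = -1/25
Result: (-1/25)/(s + 4) + (1/5)/(s + 4)² + (1/25)/(s + 9)


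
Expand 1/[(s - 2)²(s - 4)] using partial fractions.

Cover-up at s=4: γ = 1/(4 - 2)² = 1/4. Cover-up at s=2: β = 1/(2 - 4) = -1/2. Comparing s² coeff: α = -γ = -1/4
Result: (-1/4)/(s - 2) - (1/2)/(s - 2)² + (1/4)/(s - 4)


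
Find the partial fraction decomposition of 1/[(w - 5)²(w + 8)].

Cover-up at w=-8: C = 1/(-8 - 5)² = 1/169. Cover-up at w=5: B = 1/(5 + 8) = 1/13. Comparing w² coeff: A = -C = -1/169
Result: (-1/169)/(w - 5) + (1/13)/(w - 5)² + (1/169)/(w + 8)


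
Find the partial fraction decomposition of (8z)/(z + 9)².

(8z) = P(z + 9) + Q. At z = -9: Q = 8·(-9) + 0 = -72. Coeff of z: P = 8
Result: 8/(z + 9) - 72/(z + 9)²


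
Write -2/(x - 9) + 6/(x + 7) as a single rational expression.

Common denominator (x - 9)(x + 7). Numerator: -2(x + 7) + 6(x - 9) = (-2x - 14) + (6x - 54) = 4x - 68
Result: (4x - 68)/[(x - 9)(x + 7)]


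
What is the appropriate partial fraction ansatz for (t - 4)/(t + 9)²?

Repeated linear factor: α/(t + 9) + β/(t + 9)²


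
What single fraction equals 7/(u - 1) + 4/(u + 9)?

Common denominator (u - 1)(u + 9). Numerator: 7(u + 9) + 4(u - 1) = (7u + 63) + (4u - 4) = 11u + 59
Result: (11u + 59)/[(u - 1)(u + 9)]


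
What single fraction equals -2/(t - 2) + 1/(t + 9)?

Common denominator (t - 2)(t + 9). Numerator: -2(t + 9) + 1(t - 2) = (-2t - 18) + (t - 2) = -t - 20
Result: (-t - 20)/[(t - 2)(t + 9)]


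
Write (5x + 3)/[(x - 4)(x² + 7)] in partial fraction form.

At x=4: A = (5·4 + 3)/(4² + 7) = 1. B = -A = -1, C = 5 - 4·A = 1
Result: 1/(x - 4) - (x - 1)/(x² + 7)


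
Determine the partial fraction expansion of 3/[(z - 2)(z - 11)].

3/(z - 2)(z - 11) = P/(z - 2) + Q/(z - 11). P = 3/(2 - 11) = -1/3, Q = 3/(11 - 2) = 1/3
Result: (-1/3)/(z - 2) + (1/3)/(z - 11)


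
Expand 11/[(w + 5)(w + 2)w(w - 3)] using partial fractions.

Using Heaviside cover-up: (-11/120)/(w + 5) + (11/30)/(w + 2) - (11/30)/w + (11/120)/(w - 3)


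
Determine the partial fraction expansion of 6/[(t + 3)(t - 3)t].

Using cover-up method: α = 1/3, β = 1/3, γ = -2/3
Result: (1/3)/(t + 3) + (1/3)/(t - 3) - (2/3)/t


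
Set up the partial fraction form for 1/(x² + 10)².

Repeated quadratic factor: (Ax + B)/(x² + 10) + (Cx + D)/(x² + 10)²


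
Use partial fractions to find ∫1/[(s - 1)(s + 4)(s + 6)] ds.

Cover-up: P = 1/35, Q = -1/10, R = 1/14. Decomposition: (1/35)/(s - 1) - (1/10)/(s + 4) + (1/14)/(s + 6). Integrate each term: (1/35) ln|(s - 1)| - (1/10) ln|(s + 4)| + (1/14) ln|(s + 6)| + C


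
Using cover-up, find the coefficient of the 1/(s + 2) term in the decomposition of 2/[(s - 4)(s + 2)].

Cover (s + 2), set s=-2: 2/((s - 4) at s=-2) = 2/(-6) = -1/3


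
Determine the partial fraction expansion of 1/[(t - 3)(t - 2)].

1/(t - 3)(t - 2) = P/(t - 3) + Q/(t - 2). P = 1/(3 - 2) = 1, Q = 1/(2 - 3) = -1
Result: 1/(t - 3) - 1/(t - 2)


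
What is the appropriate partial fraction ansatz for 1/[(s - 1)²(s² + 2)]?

Repeated linear + quadratic: A/(s - 1) + B/(s - 1)² + (Cs + D)/(s² + 2)


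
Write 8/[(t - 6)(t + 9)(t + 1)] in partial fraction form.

Using cover-up method: P = 8/105, Q = 1/15, R = -1/7
Result: (8/105)/(t - 6) + (1/15)/(t + 9) - (1/7)/(t + 1)


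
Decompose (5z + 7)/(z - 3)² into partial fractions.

(5z + 7) = A(z - 3) + B. At z = 3: B = 5·3 + 7 = 22. Coeff of z: A = 5
Result: 5/(z - 3) + 22/(z - 3)²


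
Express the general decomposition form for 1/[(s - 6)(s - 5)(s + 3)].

Three distinct linear factors: P/(s - 6) + Q/(s - 5) + R/(s + 3)


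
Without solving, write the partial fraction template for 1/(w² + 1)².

Repeated quadratic factor: (Aw + B)/(w² + 1) + (Cw + D)/(w² + 1)²


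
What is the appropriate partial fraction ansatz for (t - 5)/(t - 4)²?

Repeated linear factor: P/(t - 4) + Q/(t - 4)²


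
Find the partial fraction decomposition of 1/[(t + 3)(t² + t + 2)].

Cover-up at t = -3: A = 1/((-3)² + 1·(-3) + 2) = 1/8. Then B = -A = -1/8, C = -A·(1 - 3) = 1/4
Result: (1/8)/(t + 3) - ((1/8)t - 1/4)/(t² + t + 2)


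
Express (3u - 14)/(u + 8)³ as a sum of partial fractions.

(3u - 14) = P(u + 8)² + Q(u + 8) + R. At u = -8: R = 3·(-8) - 14 = -38. Coefficients: P = 0, Q = 3
Result: 3/(u + 8)² - 38/(u + 8)³


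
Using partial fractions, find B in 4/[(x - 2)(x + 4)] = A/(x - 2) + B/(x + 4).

Cover-up at x = -4: B = 4/(-4 - 2) = -4/6 = -2/3


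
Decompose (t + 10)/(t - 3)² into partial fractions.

(t + 10) = A(t - 3) + B. At t = 3: B = 1·3 + 10 = 13. Coeff of t: A = 1
Result: 1/(t - 3) + 13/(t - 3)²


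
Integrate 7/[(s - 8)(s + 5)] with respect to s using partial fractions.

Decompose: 7/[(s - 8)(s + 5)] = (7/13)/(s - 8) - (7/13)/(s + 5). Integrate each term: (7/13) ln|(s - 8)| - (7/13) ln|(s + 5)| + C


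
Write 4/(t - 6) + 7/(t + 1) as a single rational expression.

Common denominator (t - 6)(t + 1). Numerator: 4(t + 1) + 7(t - 6) = (4t + 4) + (7t - 42) = 11t - 38
Result: (11t - 38)/[(t - 6)(t + 1)]


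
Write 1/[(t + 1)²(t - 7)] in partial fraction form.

Cover-up at t=7: C = 1/(7 + 1)² = 1/64. Cover-up at t=-1: B = 1/(-1 - 7) = -1/8. Comparing t² coeff: A = -C = -1/64
Result: (-1/64)/(t + 1) - (1/8)/(t + 1)² + (1/64)/(t - 7)


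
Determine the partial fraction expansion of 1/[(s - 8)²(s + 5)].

Cover-up at s=-5: R = 1/(-5 - 8)² = 1/169. Cover-up at s=8: Q = 1/(8 + 5) = 1/13. Comparing s² coeff: P = -R = -1/169
Result: (-1/169)/(s - 8) + (1/13)/(s - 8)² + (1/169)/(s + 5)


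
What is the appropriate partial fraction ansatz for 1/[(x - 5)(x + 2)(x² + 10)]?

Two linear + quadratic: A/(x - 5) + B/(x + 2) + (Cx + D)/(x² + 10)


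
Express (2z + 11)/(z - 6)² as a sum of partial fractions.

(2z + 11) = A(z - 6) + B. At z = 6: B = 2·6 + 11 = 23. Coeff of z: A = 2
Result: 2/(z - 6) + 23/(z - 6)²


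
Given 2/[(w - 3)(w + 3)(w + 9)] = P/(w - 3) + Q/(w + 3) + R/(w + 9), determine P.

Cover-up at w = 3: P = 2/[(3 + 3)(3 + 9)] = 2/[(6)(12)] = 2/72 = 1/36


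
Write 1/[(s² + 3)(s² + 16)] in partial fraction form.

Coefficient matching gives α = γ = 0, β = 1/(16-3) = 1/13, δ = -β = -1/13
Result: (1/13)/(s² + 3) - (1/13)/(s² + 16)


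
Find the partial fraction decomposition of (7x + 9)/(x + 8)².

(7x + 9) = P(x + 8) + Q. At x = -8: Q = 7·(-8) + 9 = -47. Coeff of x: P = 7
Result: 7/(x + 8) - 47/(x + 8)²


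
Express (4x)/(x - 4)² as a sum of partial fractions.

(4x) = A(x - 4) + B. At x = 4: B = 4·4 + 0 = 16. Coeff of x: A = 4
Result: 4/(x - 4) + 16/(x - 4)²


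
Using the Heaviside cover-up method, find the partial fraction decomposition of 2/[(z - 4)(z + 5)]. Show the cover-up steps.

Cover (z - 4): set z=4, get A = 2/(4 + 5) = 2/9. Cover (z + 5): set z=-5, get B = 2/(-5 - 4) = -2/9.
Result: (2/9)/(z - 4) - (2/9)/(z + 5)


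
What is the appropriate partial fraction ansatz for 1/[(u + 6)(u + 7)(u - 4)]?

Three distinct linear factors: α/(u + 6) + β/(u + 7) + γ/(u - 4)


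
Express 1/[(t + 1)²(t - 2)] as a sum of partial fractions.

Cover-up at t=2: γ = 1/(2 + 1)² = 1/9. Cover-up at t=-1: β = 1/(-1 - 2) = -1/3. Comparing t² coeff: α = -γ = -1/9
Result: (-1/9)/(t + 1) - (1/3)/(t + 1)² + (1/9)/(t - 2)


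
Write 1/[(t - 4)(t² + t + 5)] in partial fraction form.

Cover-up at t = 4: P = 1/(4² + 1·4 + 5) = 1/25. Then Q = -P = -1/25, R = -P·(1 + 4) = -1/5
Result: (1/25)/(t - 4) - ((1/25)t + 1/5)/(t² + t + 5)


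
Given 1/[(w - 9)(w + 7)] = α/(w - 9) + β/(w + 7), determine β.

Cover-up at w = -7: β = 1/(-7 - 9) = -1/16


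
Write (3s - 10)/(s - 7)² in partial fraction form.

(3s - 10) = A(s - 7) + B. At s = 7: B = 3·7 - 10 = 11. Coeff of s: A = 3
Result: 3/(s - 7) + 11/(s - 7)²


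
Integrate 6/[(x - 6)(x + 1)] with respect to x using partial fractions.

Decompose: 6/[(x - 6)(x + 1)] = (6/7)/(x - 6) - (6/7)/(x + 1). Integrate each term: (6/7) ln|(x - 6)| - (6/7) ln|(x + 1)| + C


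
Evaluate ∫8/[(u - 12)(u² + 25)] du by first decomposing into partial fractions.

Cover-up at u=12: α = 8/(12²+25) = 8/169. Coeff matching: β = -8/169, γ = -96/169. Decomposition: (8/169)/(u - 12) - ((8/169)u + 96/169)/(u² + 25). Integrate: linear → ln, quadratic → (1/2)ln + arctan: (8/169) ln|(u - 12)| - (4/169) ln(u² + 25) - (96/845) arctan(u/5) + C


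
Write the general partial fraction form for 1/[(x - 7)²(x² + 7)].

Repeated linear + quadratic: A/(x - 7) + B/(x - 7)² + (Cx + D)/(x² + 7)


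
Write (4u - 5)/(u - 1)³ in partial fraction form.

(4u - 5) = A(u - 1)² + B(u - 1) + C. At u = 1: C = 4·1 - 5 = -1. Coefficients: A = 0, B = 4
Result: 4/(u - 1)² - 1/(u - 1)³


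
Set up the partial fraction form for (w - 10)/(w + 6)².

Repeated linear factor: P/(w + 6) + Q/(w + 6)²


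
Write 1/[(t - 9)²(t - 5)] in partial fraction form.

Cover-up at t=5: R = 1/(5 - 9)² = 1/16. Cover-up at t=9: Q = 1/(9 - 5) = 1/4. Comparing t² coeff: P = -R = -1/16
Result: (-1/16)/(t - 9) + (1/4)/(t - 9)² + (1/16)/(t - 5)


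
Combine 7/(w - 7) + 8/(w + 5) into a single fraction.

Common denominator (w - 7)(w + 5). Numerator: 7(w + 5) + 8(w - 7) = (7w + 35) + (8w - 56) = 15w - 21
Result: (15w - 21)/[(w - 7)(w + 5)]


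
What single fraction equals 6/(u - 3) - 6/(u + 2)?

Common denominator (u - 3)(u + 2). Numerator: 6(u + 2) - 6(u - 3) = (6u + 12) - (6u - 18) = 30
Result: (30)/[(u - 3)(u + 2)]


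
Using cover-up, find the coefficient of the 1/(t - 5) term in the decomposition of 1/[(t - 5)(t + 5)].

Cover (t - 5), set t=5: 1/((t + 5) at t=5) = 1/(10) = 1/10


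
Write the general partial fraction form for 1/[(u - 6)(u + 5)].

Distinct linear factors: α/(u - 6) + β/(u + 5)


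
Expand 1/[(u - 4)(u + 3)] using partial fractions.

1/(u - 4)(u + 3) = α/(u - 4) + β/(u + 3). α = 1/(4 + 3) = 1/7, β = 1/(-3 - 4) = -1/7
Result: (1/7)/(u - 4) - (1/7)/(u + 3)


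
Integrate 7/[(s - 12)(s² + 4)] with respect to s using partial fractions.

Cover-up at s=12: A = 7/(12²+4) = 7/148. Coeff matching: B = -7/148, C = -21/37. Decomposition: (7/148)/(s - 12) - ((7/148)s + 21/37)/(s² + 4). Integrate: linear → ln, quadratic → (1/2)ln + arctan: (7/148) ln|(s - 12)| - (7/296) ln(s² + 4) - (21/74) arctan(s/2) + C


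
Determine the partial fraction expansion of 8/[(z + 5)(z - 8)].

8/(z + 5)(z - 8) = P/(z + 5) + Q/(z - 8). P = 8/(-5 - 8) = -8/13, Q = 8/(8 + 5) = 8/13
Result: (-8/13)/(z + 5) + (8/13)/(z - 8)


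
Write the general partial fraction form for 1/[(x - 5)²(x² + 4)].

Repeated linear + quadratic: P/(x - 5) + Q/(x - 5)² + (Rx + S)/(x² + 4)


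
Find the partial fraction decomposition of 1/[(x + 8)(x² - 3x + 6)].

Cover-up at x = -8: P = 1/((-8)² - 3·(-8) + 6) = 1/94. Then Q = -P = -1/94, R = -P·(-3 - 8) = 11/94
Result: (1/94)/(x + 8) - ((1/94)x - 11/94)/(x² - 3x + 6)


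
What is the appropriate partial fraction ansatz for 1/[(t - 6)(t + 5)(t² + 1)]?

Two linear + quadratic: P/(t - 6) + Q/(t + 5) + (Rt + S)/(t² + 1)


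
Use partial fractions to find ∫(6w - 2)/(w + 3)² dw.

Decompose: α = 6, β = 6·(-3) - 2 = -20, so (6w - 2)/(w + 3)² = 6/(w + 3) - 20/(w + 3)². Integrate: ∫ α/(w + 3) dw = 6 ln|(w + 3)|; ∫ β/(w + 3)² dw = 20/(w + 3). Sum: 6 ln|(w + 3)| + 20/(w + 3) + C


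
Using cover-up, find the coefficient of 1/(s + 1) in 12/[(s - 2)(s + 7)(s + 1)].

Cover (s + 1), set s=-1: 12/[(-1 - 2)(-1 + 7)] = -2/3


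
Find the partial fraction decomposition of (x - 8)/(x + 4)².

(x - 8) = P(x + 4) + Q. At x = -4: Q = 1·(-4) - 8 = -12. Coeff of x: P = 1
Result: 1/(x + 4) - 12/(x + 4)²


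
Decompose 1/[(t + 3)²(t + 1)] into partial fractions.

Cover-up at t=-1: R = 1/(-1 + 3)² = 1/4. Cover-up at t=-3: Q = 1/(-3 + 1) = -1/2. Comparing t² coeff: P = -R = -1/4
Result: (-1/4)/(t + 3) - (1/2)/(t + 3)² + (1/4)/(t + 1)


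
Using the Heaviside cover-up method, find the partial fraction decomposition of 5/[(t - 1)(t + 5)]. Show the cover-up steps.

Cover (t - 1): set t=1, get A = 5/(1 + 5) = 5/6. Cover (t + 5): set t=-5, get B = 5/(-5 - 1) = -5/6.
Result: (5/6)/(t - 1) - (5/6)/(t + 5)


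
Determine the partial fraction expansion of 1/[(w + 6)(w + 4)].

1/(w + 6)(w + 4) = A/(w + 6) + B/(w + 4). A = 1/(-6 + 4) = -1/2, B = 1/(-4 + 6) = 1/2
Result: (-1/2)/(w + 6) + (1/2)/(w + 4)


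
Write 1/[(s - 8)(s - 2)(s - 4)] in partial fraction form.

Using cover-up method: α = 1/24, β = 1/12, γ = -1/8
Result: (1/24)/(s - 8) + (1/12)/(s - 2) - (1/8)/(s - 4)


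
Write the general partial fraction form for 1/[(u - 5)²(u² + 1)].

Repeated linear + quadratic: A/(u - 5) + B/(u - 5)² + (Cu + D)/(u² + 1)


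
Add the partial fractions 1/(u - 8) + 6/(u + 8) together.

Common denominator (u - 8)(u + 8). Numerator: 1(u + 8) + 6(u - 8) = (u + 8) + (6u - 48) = 7u - 40
Result: (7u - 40)/[(u - 8)(u + 8)]


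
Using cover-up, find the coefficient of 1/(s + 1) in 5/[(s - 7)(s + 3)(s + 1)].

Cover (s + 1), set s=-1: 5/[(-1 - 7)(-1 + 3)] = -5/16


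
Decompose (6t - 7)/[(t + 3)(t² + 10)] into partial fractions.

At t=-3: A = (6·(-3) - 7)/((-3)² + 10) = -25/19. B = -A = 25/19, C = 6 - (-3)·A = 39/19
Result: (-25/19)/(t + 3) + ((25/19)t + 39/19)/(t² + 10)


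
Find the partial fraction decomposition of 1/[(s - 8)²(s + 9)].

Cover-up at s=-9: C = 1/(-9 - 8)² = 1/289. Cover-up at s=8: B = 1/(8 + 9) = 1/17. Comparing s² coeff: A = -C = -1/289
Result: (-1/289)/(s - 8) + (1/17)/(s - 8)² + (1/289)/(s + 9)


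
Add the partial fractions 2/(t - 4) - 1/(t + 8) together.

Common denominator (t - 4)(t + 8). Numerator: 2(t + 8) - 1(t - 4) = (2t + 16) - (t - 4) = t + 20
Result: (t + 20)/[(t - 4)(t + 8)]


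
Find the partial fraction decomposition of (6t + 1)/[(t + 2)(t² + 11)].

At t=-2: A = (6·(-2) + 1)/((-2)² + 11) = -11/15. B = -A = 11/15, C = 6 - (-2)·A = 68/15
Result: (-11/15)/(t + 2) + ((11/15)t + 68/15)/(t² + 11)


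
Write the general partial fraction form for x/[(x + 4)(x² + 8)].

Linear + irreducible quadratic: P/(x + 4) + (Qx + R)/(x² + 8)


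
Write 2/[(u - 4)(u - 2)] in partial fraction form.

2/(u - 4)(u - 2) = α/(u - 4) + β/(u - 2). α = 2/(4 - 2) = 1, β = 2/(2 - 4) = -1
Result: 1/(u - 4) - 1/(u - 2)


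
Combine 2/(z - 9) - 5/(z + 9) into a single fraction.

Common denominator (z - 9)(z + 9). Numerator: 2(z + 9) - 5(z - 9) = (2z + 18) - (5z - 45) = -3z + 63
Result: (-3z + 63)/[(z - 9)(z + 9)]


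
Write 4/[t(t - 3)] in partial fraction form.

4/t(t - 3) = P/t + Q/(t - 3). P = 4/(0 - 3) = -4/3, Q = 4/(3 - 0) = 4/3
Result: (-4/3)/t + (4/3)/(t - 3)


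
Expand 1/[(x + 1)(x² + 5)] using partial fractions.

Cover-up at x = -1: P = 1/((-1)² + 5) = 1/6. Then Q = -P = -1/6, R = -P·(0 - 1) = 1/6
Result: (1/6)/(x + 1) - ((1/6)x - 1/6)/(x² + 5)


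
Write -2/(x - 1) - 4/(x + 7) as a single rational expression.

Common denominator (x - 1)(x + 7). Numerator: -2(x + 7) - 4(x - 1) = (-2x - 14) - (4x - 4) = -6x - 10
Result: (-6x - 10)/[(x - 1)(x + 7)]


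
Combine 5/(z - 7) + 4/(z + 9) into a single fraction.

Common denominator (z - 7)(z + 9). Numerator: 5(z + 9) + 4(z - 7) = (5z + 45) + (4z - 28) = 9z + 17
Result: (9z + 17)/[(z - 7)(z + 9)]


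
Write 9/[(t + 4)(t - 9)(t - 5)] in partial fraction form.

Using cover-up method: A = 1/13, B = 9/52, C = -1/4
Result: (1/13)/(t + 4) + (9/52)/(t - 9) - (1/4)/(t - 5)


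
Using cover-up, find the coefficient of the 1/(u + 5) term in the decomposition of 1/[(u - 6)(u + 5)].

Cover (u + 5), set u=-5: 1/((u - 6) at u=-5) = 1/(-11) = -1/11


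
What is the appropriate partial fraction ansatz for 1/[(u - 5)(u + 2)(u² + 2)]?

Two linear + quadratic: P/(u - 5) + Q/(u + 2) + (Ru + S)/(u² + 2)


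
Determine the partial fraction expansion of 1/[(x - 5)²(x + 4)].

Cover-up at x=-4: R = 1/(-4 - 5)² = 1/81. Cover-up at x=5: Q = 1/(5 + 4) = 1/9. Comparing x² coeff: P = -R = -1/81
Result: (-1/81)/(x - 5) + (1/9)/(x - 5)² + (1/81)/(x + 4)


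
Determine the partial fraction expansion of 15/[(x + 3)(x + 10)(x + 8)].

Using cover-up method: α = 3/7, β = 15/14, γ = -3/2
Result: (3/7)/(x + 3) + (15/14)/(x + 10) - (3/2)/(x + 8)


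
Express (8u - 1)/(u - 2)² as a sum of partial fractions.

(8u - 1) = α(u - 2) + β. At u = 2: β = 8·2 - 1 = 15. Coeff of u: α = 8
Result: 8/(u - 2) + 15/(u - 2)²


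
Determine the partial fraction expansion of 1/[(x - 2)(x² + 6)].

Cover-up at x = 2: P = 1/(2² + 6) = 1/10. Then Q = -P = -1/10, R = -P·(0 + 2) = -1/5
Result: (1/10)/(x - 2) - ((1/10)x + 1/5)/(x² + 6)


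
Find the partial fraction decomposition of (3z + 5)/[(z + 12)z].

At z=-12: α = (3·(-12) + 5)/(-12 - 0) = 31/12. At z=0: β = (3·0 + 5)/(0 + 12) = 5/12
Result: (31/12)/(z + 12) + (5/12)/z


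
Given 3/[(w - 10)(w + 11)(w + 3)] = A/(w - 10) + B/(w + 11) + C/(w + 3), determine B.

Cover-up at w = -11: B = 3/[(-11 - 10)(-11 + 3)] = 3/[(-21)(-8)] = 3/168 = 1/56


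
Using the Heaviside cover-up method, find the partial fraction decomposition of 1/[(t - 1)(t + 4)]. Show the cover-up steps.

Cover (t - 1): set t=1, get P = 1/(1 + 4) = 1/5. Cover (t + 4): set t=-4, get Q = 1/(-4 - 1) = -1/5.
Result: (1/5)/(t - 1) - (1/5)/(t + 4)


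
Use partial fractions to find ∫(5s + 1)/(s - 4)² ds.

Decompose: α = 5, β = 5·4 + 1 = 21, so (5s + 1)/(s - 4)² = 5/(s - 4) + 21/(s - 4)². Integrate: ∫ α/(s - 4) ds = 5 ln|(s - 4)|; ∫ β/(s - 4)² ds = -21/(s - 4). Sum: 5 ln|(s - 4)| - 21/(s - 4) + C


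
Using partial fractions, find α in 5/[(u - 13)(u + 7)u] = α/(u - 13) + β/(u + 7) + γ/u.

Cover-up at u = 13: α = 5/[(13 + 7)(13 - 0)] = 5/[(20)(13)] = 5/260 = 1/52


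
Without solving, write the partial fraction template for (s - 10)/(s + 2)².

Repeated linear factor: A/(s + 2) + B/(s + 2)²


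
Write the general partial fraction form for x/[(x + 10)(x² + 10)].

Linear + irreducible quadratic: P/(x + 10) + (Qx + R)/(x² + 10)


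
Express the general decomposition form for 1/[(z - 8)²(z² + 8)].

Repeated linear + quadratic: α/(z - 8) + β/(z - 8)² + (γz + δ)/(z² + 8)


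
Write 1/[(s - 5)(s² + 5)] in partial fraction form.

Cover-up at s = 5: A = 1/(5² + 5) = 1/30. Then B = -A = -1/30, C = -A·(0 + 5) = -1/6
Result: (1/30)/(s - 5) - ((1/30)s + 1/6)/(s² + 5)


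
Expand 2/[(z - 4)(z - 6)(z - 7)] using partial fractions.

Using cover-up method: P = 1/3, Q = -1, R = 2/3
Result: (1/3)/(z - 4) - 1/(z - 6) + (2/3)/(z - 7)


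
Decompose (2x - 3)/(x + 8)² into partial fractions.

(2x - 3) = α(x + 8) + β. At x = -8: β = 2·(-8) - 3 = -19. Coeff of x: α = 2
Result: 2/(x + 8) - 19/(x + 8)²


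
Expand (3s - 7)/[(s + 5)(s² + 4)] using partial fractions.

At s=-5: P = (3·(-5) - 7)/((-5)² + 4) = -22/29. Q = -P = 22/29, R = 3 - (-5)·P = -23/29
Result: (-22/29)/(s + 5) + ((22/29)s - 23/29)/(s² + 4)


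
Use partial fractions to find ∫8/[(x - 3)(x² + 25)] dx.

Cover-up at x=3: P = 8/(3²+25) = 4/17. Coeff matching: Q = -4/17, R = -12/17. Decomposition: (4/17)/(x - 3) - ((4/17)x + 12/17)/(x² + 25). Integrate: linear → ln, quadratic → (1/2)ln + arctan: (4/17) ln|(x - 3)| - (2/17) ln(x² + 25) - (12/85) arctan(x/5) + C


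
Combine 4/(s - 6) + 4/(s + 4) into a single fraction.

Common denominator (s - 6)(s + 4). Numerator: 4(s + 4) + 4(s - 6) = (4s + 16) + (4s - 24) = 8s - 8
Result: (8s - 8)/[(s - 6)(s + 4)]


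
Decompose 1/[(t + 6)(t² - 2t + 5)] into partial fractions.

Cover-up at t = -6: α = 1/((-6)² - 2·(-6) + 5) = 1/53. Then β = -α = -1/53, γ = -α·(-2 - 6) = 8/53
Result: (1/53)/(t + 6) - ((1/53)t - 8/53)/(t² - 2t + 5)


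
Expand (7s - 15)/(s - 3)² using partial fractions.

(7s - 15) = A(s - 3) + B. At s = 3: B = 7·3 - 15 = 6. Coeff of s: A = 7
Result: 7/(s - 3) + 6/(s - 3)²


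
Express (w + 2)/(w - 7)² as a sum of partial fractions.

(w + 2) = P(w - 7) + Q. At w = 7: Q = 1·7 + 2 = 9. Coeff of w: P = 1
Result: 1/(w - 7) + 9/(w - 7)²


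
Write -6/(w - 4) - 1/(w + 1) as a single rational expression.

Common denominator (w - 4)(w + 1). Numerator: -6(w + 1) - 1(w - 4) = (-6w - 6) - (w - 4) = -7w - 2
Result: (-7w - 2)/[(w - 4)(w + 1)]


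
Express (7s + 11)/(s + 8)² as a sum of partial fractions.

(7s + 11) = α(s + 8) + β. At s = -8: β = 7·(-8) + 11 = -45. Coeff of s: α = 7
Result: 7/(s + 8) - 45/(s + 8)²


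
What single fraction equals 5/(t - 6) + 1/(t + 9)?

Common denominator (t - 6)(t + 9). Numerator: 5(t + 9) + 1(t - 6) = (5t + 45) + (t - 6) = 6t + 39
Result: (6t + 39)/[(t - 6)(t + 9)]


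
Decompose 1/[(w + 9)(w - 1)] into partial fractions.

1/(w + 9)(w - 1) = α/(w + 9) + β/(w - 1). α = 1/(-9 - 1) = -1/10, β = 1/(1 + 9) = 1/10
Result: (-1/10)/(w + 9) + (1/10)/(w - 1)


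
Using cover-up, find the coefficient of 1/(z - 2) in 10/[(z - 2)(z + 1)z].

Cover (z - 2), set z=2: 10/[(2 + 1)(2 - 0)] = 5/3


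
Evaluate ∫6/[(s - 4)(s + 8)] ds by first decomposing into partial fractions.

Decompose: 6/[(s - 4)(s + 8)] = (1/2)/(s - 4) - (1/2)/(s + 8). Integrate each term: (1/2) ln|(s - 4)| - (1/2) ln|(s + 8)| + C


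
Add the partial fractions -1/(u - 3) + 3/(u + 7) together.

Common denominator (u - 3)(u + 7). Numerator: -1(u + 7) + 3(u - 3) = (-u - 7) + (3u - 9) = 2u - 16
Result: (2u - 16)/[(u - 3)(u + 7)]


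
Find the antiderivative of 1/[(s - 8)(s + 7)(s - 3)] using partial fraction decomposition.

Cover-up: A = 1/75, B = 1/150, C = -1/50. Decomposition: (1/75)/(s - 8) + (1/150)/(s + 7) - (1/50)/(s - 3). Integrate each term: (1/75) ln|(s - 8)| + (1/150) ln|(s + 7)| - (1/50) ln|(s - 3)| + C


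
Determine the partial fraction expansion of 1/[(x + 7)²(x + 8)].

Cover-up at x=-8: γ = 1/(-8 + 7)² = 1. Cover-up at x=-7: β = 1/(-7 + 8) = 1. Comparing x² coeff: α = -γ = -1
Result: -1/(x + 7) + 1/(x + 7)² + 1/(x + 8)


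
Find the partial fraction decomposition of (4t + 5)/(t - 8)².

(4t + 5) = A(t - 8) + B. At t = 8: B = 4·8 + 5 = 37. Coeff of t: A = 4
Result: 4/(t - 8) + 37/(t - 8)²


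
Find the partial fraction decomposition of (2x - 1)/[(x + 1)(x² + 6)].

At x=-1: P = (2·(-1) - 1)/((-1)² + 6) = -3/7. Q = -P = 3/7, R = 2 - (-1)·P = 11/7
Result: (-3/7)/(x + 1) + ((3/7)x + 11/7)/(x² + 6)


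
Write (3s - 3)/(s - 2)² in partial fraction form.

(3s - 3) = P(s - 2) + Q. At s = 2: Q = 3·2 - 3 = 3. Coeff of s: P = 3
Result: 3/(s - 2) + 3/(s - 2)²


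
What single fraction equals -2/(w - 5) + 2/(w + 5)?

Common denominator (w - 5)(w + 5). Numerator: -2(w + 5) + 2(w - 5) = (-2w - 10) + (2w - 10) = -20
Result: (-20)/[(w - 5)(w + 5)]


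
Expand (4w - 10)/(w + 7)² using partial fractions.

(4w - 10) = α(w + 7) + β. At w = -7: β = 4·(-7) - 10 = -38. Coeff of w: α = 4
Result: 4/(w + 7) - 38/(w + 7)²


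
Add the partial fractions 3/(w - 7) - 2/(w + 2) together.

Common denominator (w - 7)(w + 2). Numerator: 3(w + 2) - 2(w - 7) = (3w + 6) - (2w - 14) = w + 20
Result: (w + 20)/[(w - 7)(w + 2)]


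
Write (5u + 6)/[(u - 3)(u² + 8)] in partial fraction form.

At u=3: A = (5·3 + 6)/(3² + 8) = 21/17. B = -A = -21/17, C = 5 - 3·A = 22/17
Result: (21/17)/(u - 3) - ((21/17)u - 22/17)/(u² + 8)


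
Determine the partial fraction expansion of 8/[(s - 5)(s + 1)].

8/(s - 5)(s + 1) = A/(s - 5) + B/(s + 1). A = 8/(5 + 1) = 4/3, B = 8/(-1 - 5) = -4/3
Result: (4/3)/(s - 5) - (4/3)/(s + 1)


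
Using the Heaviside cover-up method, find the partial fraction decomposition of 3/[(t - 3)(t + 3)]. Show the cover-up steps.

Cover (t - 3): set t=3, get P = 3/(3 + 3) = 1/2. Cover (t + 3): set t=-3, get Q = 3/(-3 - 3) = -1/2.
Result: (1/2)/(t - 3) - (1/2)/(t + 3)


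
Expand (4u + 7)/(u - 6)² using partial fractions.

(4u + 7) = α(u - 6) + β. At u = 6: β = 4·6 + 7 = 31. Coeff of u: α = 4
Result: 4/(u - 6) + 31/(u - 6)²


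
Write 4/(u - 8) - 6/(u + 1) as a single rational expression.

Common denominator (u - 8)(u + 1). Numerator: 4(u + 1) - 6(u - 8) = (4u + 4) - (6u - 48) = -2u + 52
Result: (-2u + 52)/[(u - 8)(u + 1)]


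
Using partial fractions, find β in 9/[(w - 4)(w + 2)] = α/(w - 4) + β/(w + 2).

Cover-up at w = -2: β = 9/(-2 - 4) = -9/6 = -3/2


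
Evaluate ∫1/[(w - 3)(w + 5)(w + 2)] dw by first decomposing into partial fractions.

Cover-up: P = 1/40, Q = 1/24, R = -1/15. Decomposition: (1/40)/(w - 3) + (1/24)/(w + 5) - (1/15)/(w + 2). Integrate each term: (1/40) ln|(w - 3)| + (1/24) ln|(w + 5)| - (1/15) ln|(w + 2)| + C


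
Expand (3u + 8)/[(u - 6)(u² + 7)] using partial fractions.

At u=6: α = (3·6 + 8)/(6² + 7) = 26/43. β = -α = -26/43, γ = 3 - 6·α = -27/43
Result: (26/43)/(u - 6) - ((26/43)u + 27/43)/(u² + 7)
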